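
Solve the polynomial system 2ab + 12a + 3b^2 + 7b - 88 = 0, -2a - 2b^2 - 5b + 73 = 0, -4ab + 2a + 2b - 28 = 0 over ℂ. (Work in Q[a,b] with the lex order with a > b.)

{(-1, 5)}

Compute a lex Gröbner basis by Buchberger's algorithm.
f_1 = 2ab + 12a + 3b^2 + 7b - 88, LT = ab.
f_2 = -2a - 2b^2 - 5b + 73, LT = a.
f_3 = -4ab + 2a + 2b - 28, LT = ab.

S(f_1,f_2): lcm = ab. S = 6a - b^3 - b^2 + 40b - 44.
  reduce S modulo (f_1, f_2, f_3):
  remainder -b^3 - 7b^2 + 25b + 175 ≠ 0; add h_4 = -b^3 - 7b^2 + 25b + 175 to the basis.

S(f_1,f_3): lcm = ab. S = 13/2a + 3/2b^2 + 4b - 51.
  reduce S modulo (f_1, f_2, f_3, h_4):
  remainder -5b^2 - 49/4b + 745/4 ≠ 0; add h_5 = -5b^2 - 49/4b + 745/4 to the basis.

S(f_3,h_4): lcm = ab^3. S = -15/2ab^2 + 25ab + 175a - 1/2b^3 + 7b^2.
  reduce S modulo (f_1, f_2, f_3, h_4, h_5):
  remainder 1323/20b - 1323/4 ≠ 0; add h_6 = 1323/20b - 1323/4 to the basis.

The other S-polynomials (S(f_2,f_3), S(f_1,h_4), S(f_2,h_4), S(f_1,h_5), S(f_2,h_5), S(f_3,h_5), S(h_4,h_5), S(f_1,h_6), S(f_2,h_6), S(f_3,h_6), S(h_4,h_6), S(h_5,h_6)) all reduce to 0 modulo the current basis, so we have a Gröbner basis.
Inter-reduce: drop elements whose leading term is divisible by another's, tail-reduce, and make monic.
Reduced Gröbner basis: {a + 1, b - 5}.

Elimination: the polynomial b - 5 lies in the elimination ideal for b, so b ∈ {5}. For each such b, the remaining basis elements (now univariate) give the rest of the solution.
  b = 5: the earlier basis element becomes a + 1 = 0, giving a = -1 — point (-1, 5).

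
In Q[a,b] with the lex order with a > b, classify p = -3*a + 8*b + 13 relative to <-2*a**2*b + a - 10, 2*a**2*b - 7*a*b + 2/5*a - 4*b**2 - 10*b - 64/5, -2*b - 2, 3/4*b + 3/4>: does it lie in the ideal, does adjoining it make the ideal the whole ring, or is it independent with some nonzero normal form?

Adjoining -3*a + 8*b + 13 makes the ideal the whole ring: the system is inconsistent.

First compute the reduced Gröbner basis of I by Buchberger's algorithm.
f_1 = -2*a**2*b + a - 10, LT = a**2*b.
f_2 = 2*a**2*b - 7*a*b + 2/5*a - 4*b**2 - 10*b - 64/5, LT = a**2*b.
f_3 = -2*b - 2, LT = b.
f_4 = 3/4*b + 3/4, LT = b.

S(f_1,f_2): lcm = a**2*b. S = 7/2*a*b - 7/10*a + 2*b**2 + 5*b + 57/5.
  leading term a*b: subtract (-7/4*a)·f_3 from 7/2*a*b - 7/10*a + 2*b**2 + 5*b + 57/5 → -21/5*a + 2*b**2 + 5*b + 57/5
  leading term a: no divisor's leading term divides it; move -21/5*a to the remainder.
  leading term b**2: subtract (-b)·f_3 from 2*b**2 + 5*b + 57/5 → 3*b + 57/5
  leading term b: subtract (-3/2)·f_3 from 3*b + 57/5 → 42/5
  leading term 1: no divisor's leading term divides it; move 42/5 to the remainder.
  remainder -21/5*a + 42/5 ≠ 0; add h_5 = -21/5*a + 42/5 to the basis.

The other S-polynomials (S(f_1,f_3), S(f_1,f_4), S(f_2,f_3), S(f_2,f_4), S(f_3,f_4), S(f_1,h_5), S(f_2,h_5), S(f_3,h_5), S(f_4,h_5)) all reduce to 0 modulo the current basis, so we have a Gröbner basis.
Inter-reduce: drop elements whose leading term is divisible by another's, tail-reduce, and make monic.
Reduced Gröbner basis: {a - 2, b + 1}.
Label its elements g_1 = a - 2, g_2 = b + 1.

Reduce p = -3*a + 8*b + 13 modulo G:
  leading term a: subtract (-3)·g_1 from -3*a + 8*b + 13 → 8*b + 7
  leading term b: subtract (8)·g_2 from 8*b + 7 → -1
  leading term 1: no divisor's leading term divides it; move -1 to the remainder.
  normal form = -1.
The normal form is nonzero, so p ∉ I. Since p minus its normal form lies in I, I + (p) = I + (r) where r = -1; decide whether this ideal is the whole ring.
Here r = -1 is a nonzero constant, hence a unit: 1 ∈ I + (p), the Gröbner basis of I + (p) is {1}, and the enlarged system has no common solution — adjoining p is inconsistent.

Ideal membership is decidable via reduction modulo a Gröbner basis.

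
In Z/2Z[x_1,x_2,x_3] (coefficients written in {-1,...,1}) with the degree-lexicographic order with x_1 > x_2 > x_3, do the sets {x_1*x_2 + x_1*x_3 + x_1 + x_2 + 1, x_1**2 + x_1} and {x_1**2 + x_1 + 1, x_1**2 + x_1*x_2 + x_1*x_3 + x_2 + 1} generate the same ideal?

Since reduced Gröbner bases are canonical representatives of ideals under a given ordering, it suffices to compute and compare them.
Buchberger on the first generating set:
f_1 = x_1*x_2 + x_1*x_3 + x_1 + x_2 + 1, LT = x_1*x_2.
f_2 = x_1**2 + x_1, LT = x_1**2.

S(f_1,f_2): lcm = x_1**2*x_2. S = x_1**2*x_3 + x_1**2 + x_1.
  leading term x_1**2*x_3: subtract (x_3)·f_2 from x_1**2*x_3 + x_1**2 + x_1 → x_1**2 + x_1*x_3 + x_1
  leading term x_1**2: subtract (1)·f_2 from x_1**2 + x_1*x_3 + x_1 → x_1*x_3
  leading term x_1*x_3: no divisor's leading term divides it; move x_1*x_3 to the remainder.
  remainder x_1*x_3 ≠ 0; add g_3 = x_1*x_3 to the basis.

S(f_1,g_3): lcm = x_1*x_2*x_3. S = x_1*x_3**2 + x_1*x_3 + x_2*x_3 + x_3.
  leading term x_1*x_3**2: subtract (x_3)·g_3 from x_1*x_3**2 + x_1*x_3 + x_2*x_3 + x_3 → x_1*x_3 + x_2*x_3 + x_3
  leading term x_1*x_3: subtract (1)·g_3 from x_1*x_3 + x_2*x_3 + x_3 → x_2*x_3 + x_3
  leading term x_2*x_3: no divisor's leading term divides it; move x_2*x_3 to the remainder.
  leading term x_3: no divisor's leading term divides it; move x_3 to the remainder.
  remainder x_2*x_3 + x_3 ≠ 0; add g_4 = x_2*x_3 + x_3 to the basis.

The other S-polynomials (S(f_2,g_3), S(f_1,g_4), S(f_2,g_4), S(g_3,g_4)) all reduce to 0 modulo the current basis, so we have a Gröbner basis.
Inter-reduce: drop elements whose leading term is divisible by another's, tail-reduce, and make monic.
Reduced Gröbner basis: {x_1**2 + x_1, x_1*x_2 + x_1 + x_2 + 1, x_1*x_3, x_2*x_3 + x_3}.

Buchberger on the second generating set:
h_1 = x_1**2 + x_1 + 1, LT = x_1**2.
h_2 = x_1**2 + x_1*x_2 + x_1*x_3 + x_2 + 1, LT = x_1**2.

S(h_1,h_2): lcm = x_1**2. S = x_1*x_2 + x_1*x_3 + x_1 + x_2.
  leading term x_1*x_2: no divisor's leading term divides it; move x_1*x_2 to the remainder.
  leading term x_1*x_3: no divisor's leading term divides it; move x_1*x_3 to the remainder.
  leading term x_1: no divisor's leading term divides it; move x_1 to the remainder.
  leading term x_2: no divisor's leading term divides it; move x_2 to the remainder.
  remainder x_1*x_2 + x_1*x_3 + x_1 + x_2 ≠ 0; add k_3 = x_1*x_2 + x_1*x_3 + x_1 + x_2 to the basis.

S(h_1,k_3): lcm = x_1**2*x_2. S = x_1**2*x_3 + x_1**2 + x_2.
  leading term x_1**2*x_3: subtract (x_3)·h_1 from x_1**2*x_3 + x_1**2 + x_2 → x_1**2 + x_1*x_3 + x_2 + x_3
  leading term x_1**2: subtract (1)·h_1 from x_1**2 + x_1*x_3 + x_2 + x_3 → x_1*x_3 + x_1 + x_2 + x_3 + 1
  leading term x_1*x_3: no divisor's leading term divides it; move x_1*x_3 to the remainder.
  leading term x_1: no divisor's leading term divides it; move x_1 to the remainder.
  leading term x_2: no divisor's leading term divides it; move x_2 to the remainder.
  leading term x_3: no divisor's leading term divides it; move x_3 to the remainder.
  leading term 1: no divisor's leading term divides it; move 1 to the remainder.
  remainder x_1*x_3 + x_1 + x_2 + x_3 + 1 ≠ 0; add k_4 = x_1*x_3 + x_1 + x_2 + x_3 + 1 to the basis.

S(k_3,k_4): lcm = x_1*x_2*x_3. S = x_1*x_3**2 + x_1*x_2 + x_1*x_3 + x_2**2 + x_2.
  leading term x_1*x_3**2: subtract (x_3)·k_4 from x_1*x_3**2 + x_1*x_2 + x_1*x_3 + x_2**2 + x_2 → x_1*x_2 + x_2**2 + x_2*x_3 + x_3**2 + x_2 + x_3
  leading term x_1*x_2: subtract (1)·k_3 from x_1*x_2 + x_2**2 + x_2*x_3 + x_3**2 + x_2 + x_3 → x_1*x_3 + x_2**2 + x_2*x_3 + x_3**2 + x_1 + x_3
  leading term x_1*x_3: subtract (1)·k_4 from x_1*x_3 + x_2**2 + x_2*x_3 + x_3**2 + x_1 + x_3 → x_2**2 + x_2*x_3 + x_3**2 + x_2 + 1
  leading term x_2**2: no divisor's leading term divides it; move x_2**2 to the remainder.
  leading term x_2*x_3: no divisor's leading term divides it; move x_2*x_3 to the remainder.
  leading term x_3**2: no divisor's leading term divides it; move x_3**2 to the remainder.
  leading term x_2: no divisor's leading term divides it; move x_2 to the remainder.
  leading term 1: no divisor's leading term divides it; move 1 to the remainder.
  remainder x_2**2 + x_2*x_3 + x_3**2 + x_2 + 1 ≠ 0; add k_5 = x_2**2 + x_2*x_3 + x_3**2 + x_2 + 1 to the basis.

The other S-polynomials (S(h_2,k_3), S(h_1,k_4), S(h_2,k_4), S(h_1,k_5), S(h_2,k_5), S(k_3,k_5), S(k_4,k_5)) all reduce to 0 modulo the current basis, so we have a Gröbner basis.
Inter-reduce: drop elements whose leading term is divisible by another's, tail-reduce, and make monic.
Reduced Gröbner basis: {x_1**2 + x_1 + 1, x_1*x_2 + x_3 + 1, x_1*x_3 + x_1 + x_2 + x_3 + 1, x_2**2 + x_2*x_3 + x_3**2 + x_2 + 1}.

These differ, so the ideals are not equal.
The choice of monomial ordering does not affect the verdict — as long as both bases are computed under the same ordering, their equality decides ideal equality.

No, the ideals differ.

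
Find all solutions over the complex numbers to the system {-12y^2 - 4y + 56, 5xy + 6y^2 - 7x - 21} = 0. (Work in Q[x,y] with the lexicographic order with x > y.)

Compute a lex Gröbner basis by Buchberger's algorithm.
f_1 = -12y^2 - 4y + 56, LT = y^2.
f_2 = 5xy - 7x + 6y^2 - 21, LT = xy.

S(f_1,f_2): lcm = xy^2. S = 26/15xy - 14/3x - 6/5y^3 + 21/5y.
  leading term xy: subtract (26/75)·f_2 from 26/15xy - 14/3x - 6/5y^3 + 21/5y → -56/25x - 6/5y^3 - 52/25y^2 + 21/5y + 182/25
  leading term x: no divisor's leading term divides it; move -56/25x to the remainder.
  leading term y^3: subtract (1/10y)·f_1 from -6/5y^3 - 52/25y^2 + 21/5y + 182/25 → -42/25y^2 - 7/5y + 182/25
  leading term y^2: subtract (7/50)·f_1 from -42/25y^2 - 7/5y + 182/25 → -21/25y - 14/25
  leading term y: no divisor's leading term divides it; move -21/25y to the remainder.
  leading term 1: no divisor's leading term divides it; move -14/25 to the remainder.
  remainder -56/25x - 21/25y - 14/25 ≠ 0; add h_3 = -56/25x - 21/25y - 14/25 to the basis.

The other S-polynomials (S(f_1,h_3), S(f_2,h_3)) all reduce to 0 modulo the current basis, so we have a Gröbner basis.
Inter-reduce: drop elements whose leading term is divisible by another's, tail-reduce, and make monic.
Reduced Gröbner basis: {x + 3/8y + 1/4, y^2 + 1/3y - 14/3}.

A lex Gröbner basis eliminates variables successively. Here y^2 + 1/3y - 14/3 depends only on y, with roots {-7/3, 2}; lifting each root through the earlier basis elements recovers the full solutions.
  y = -7/3: the earlier basis element becomes x - 5/8 = 0, giving x = 5/8 — point (5/8, -7/3).
  y = 2: the earlier basis element becomes x + 1 = 0, giving x = -1 — point (-1, 2).
Zero-dimensionality of the ideal guarantees finitely many solutions over ℂ.

{(5/8, -7/3), (-1, 2)}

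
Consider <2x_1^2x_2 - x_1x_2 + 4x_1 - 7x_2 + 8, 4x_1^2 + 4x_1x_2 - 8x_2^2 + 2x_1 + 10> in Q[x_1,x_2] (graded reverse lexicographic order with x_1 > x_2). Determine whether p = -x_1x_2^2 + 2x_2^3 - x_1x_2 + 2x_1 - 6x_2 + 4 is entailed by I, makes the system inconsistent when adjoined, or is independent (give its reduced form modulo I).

First compute the reduced Gröbner basis of I by Buchberger's algorithm.
f_1 = 2x_1^2x_2 - x_1x_2 + 4x_1 - 7x_2 + 8, LT = x_1^2x_2.
f_2 = 4x_1^2 + 4x_1x_2 - 8x_2^2 + 2x_1 + 10, LT = x_1^2.

S(f_1,f_2): lcm = x_1^2x_2. S = -x_1x_2^2 + 2x_2^3 - x_1x_2 + 2x_1 - 6x_2 + 4.
  leading term x_1x_2^2: no divisor's leading term divides it; move -x_1x_2^2 to the remainder.
  leading term x_2^3: no divisor's leading term divides it; move 2x_2^3 to the remainder.
  leading term x_1x_2: no divisor's leading term divides it; move -x_1x_2 to the remainder.
  leading term x_1: no divisor's leading term divides it; move 2x_1 to the remainder.
  leading term x_2: no divisor's leading term divides it; move -6x_2 to the remainder.
  leading term 1: no divisor's leading term divides it; move 4 to the remainder.
  remainder -x_1x_2^2 + 2x_2^3 - x_1x_2 + 2x_1 - 6x_2 + 4 ≠ 0; add h_3 = -x_1x_2^2 + 2x_2^3 - x_1x_2 + 2x_1 - 6x_2 + 4 to the basis.

S(f_1,h_3): lcm = x_1^2x_2^2. S = 2x_1x_2^3 - x_1^2x_2 - 1/2x_1x_2^2 + 2x_1^2 - 4x_1x_2 - 7/2x_2^2 + 4x_1 + 4x_2.
  leading term x_1x_2^3: subtract (-2x_2)·h_3 from 2x_1x_2^3 - x_1^2x_2 - 1/2x_1x_2^2 + 2x_1^2 - 4x_1x_2 - 7/2x_2^2 + 4x_1 + 4x_2 → 4x_2^4 - x_1^2x_2 - 5/2x_1x_2^2 + 2x_1^2 - 31/2x_2^2 + 4x_1 + 12x_2
  leading term x_2^4: no divisor's leading term divides it; move 4x_2^4 to the remainder.
  leading term x_1^2x_2: subtract (-1/2)·f_1 from -x_1^2x_2 - 5/2x_1x_2^2 + 2x_1^2 - 31/2x_2^2 + 4x_1 + 12x_2 → -5/2x_1x_2^2 + 2x_1^2 - 1/2x_1x_2 - 31/2x_2^2 + 6x_1 + 17/2x_2 + 4
  leading term x_1x_2^2: subtract (5/2)·h_3 from -5/2x_1x_2^2 + 2x_1^2 - 1/2x_1x_2 - 31/2x_2^2 + 6x_1 + 17/2x_2 + 4 → -5x_2^3 + 2x_1^2 + 2x_1x_2 - 31/2x_2^2 + x_1 + 47/2x_2 - 6
  leading term x_2^3: no divisor's leading term divides it; move -5x_2^3 to the remainder.
  leading term x_1^2: subtract (1/2)·f_2 from 2x_1^2 + 2x_1x_2 - 31/2x_2^2 + x_1 + 47/2x_2 - 6 → -23/2x_2^2 + 47/2x_2 - 11
  leading term x_2^2: no divisor's leading term divides it; move -23/2x_2^2 to the remainder.
  leading term x_2: no divisor's leading term divides it; move 47/2x_2 to the remainder.
  leading term 1: no divisor's leading term divides it; move -11 to the remainder.
  remainder 4x_2^4 - 5x_2^3 - 23/2x_2^2 + 47/2x_2 - 11 ≠ 0; add h_4 = 4x_2^4 - 5x_2^3 - 23/2x_2^2 + 47/2x_2 - 11 to the basis.

The other S-polynomials (S(f_2,h_3), S(f_1,h_4), S(f_2,h_4), S(h_3,h_4)) all reduce to 0 modulo the current basis, so we have a Gröbner basis.
Inter-reduce: drop elements whose leading term is divisible by another's, tail-reduce, and make monic.
Reduced Gröbner basis: {x_2^4 - 5/4x_2^3 - 23/8x_2^2 + 47/8x_2 - 11/4, x_1x_2^2 - 2x_2^3 + x_1x_2 - 2x_1 + 6x_2 - 4, x_1^2 + x_1x_2 - 2x_2^2 + 1/2x_1 + 5/2}.
Label its elements g_1 = x_2^4 - 5/4x_2^3 - 23/8x_2^2 + 47/8x_2 - 11/4, g_2 = x_1x_2^2 - 2x_2^3 + x_1x_2 - 2x_1 + 6x_2 - 4, g_3 = x_1^2 + x_1x_2 - 2x_2^2 + 1/2x_1 + 5/2.

Reduce p = -x_1x_2^2 + 2x_2^3 - x_1x_2 + 2x_1 - 6x_2 + 4 modulo G:
  leading term x_1x_2^2: subtract (-1)·g_2 from -x_1x_2^2 + 2x_2^3 - x_1x_2 + 2x_1 - 6x_2 + 4 → 0
  normal form = 0.
Since the normal form is 0, p ∈ I.

-x_1x_2^2 + 2x_2^3 - x_1x_2 + 2x_1 - 6x_2 + 4 lies in I (it reduces to 0).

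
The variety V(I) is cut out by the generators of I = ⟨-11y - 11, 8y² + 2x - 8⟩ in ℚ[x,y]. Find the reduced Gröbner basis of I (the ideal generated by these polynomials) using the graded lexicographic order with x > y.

f_1 = -11y - 11, LT = y.
f_2 = 8y² + 2x - 8, LT = y².

S(f_1,f_2): lcm = y². S = -¼x + y + 1.
  leading term x: no divisor's leading term divides it; move -¼x to the remainder.
  leading term y: subtract (-1/11)·f_1 from y + 1 → 0
  remainder -¼x ≠ 0; add g_3 = -¼x to the basis.

The other S-polynomials (S(f_1,g_3), S(f_2,g_3)) all reduce to 0 modulo the current basis, so we have a Gröbner basis.
Inter-reduce: drop elements whose leading term is divisible by another's, tail-reduce, and make monic.

G = {x, y + 1}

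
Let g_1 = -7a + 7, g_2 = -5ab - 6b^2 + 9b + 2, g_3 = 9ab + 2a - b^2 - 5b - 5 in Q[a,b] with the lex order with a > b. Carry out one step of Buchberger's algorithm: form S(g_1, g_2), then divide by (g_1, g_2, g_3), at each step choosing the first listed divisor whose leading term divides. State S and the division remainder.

S(g_1, g_2) = -6/5b^2 + 4/5b + 2/5; remainder on division = -6/5b^2 + 4/5b + 2/5.

lcm(LM(g_1), LM(g_2)) = ab.
S = (lcm/LT(g_1))·g_1 − (lcm/LT(g_2))·g_2 = -6/5b^2 + 4/5b + 2/5.
Reduce S modulo (g_1, g_2, g_3) in that order:
  leading term b^2: no divisor's leading term divides it; move -6/5b^2 to the remainder.
  leading term b: no divisor's leading term divides it; move 4/5b to the remainder.
  leading term 1: no divisor's leading term divides it; move 2/5 to the remainder.
The remainder -6/5b^2 + 4/5b + 2/5 is nonzero, so it would be added as the next basis element.
An S-polynomial is built so that the two leading terms cancel; whether anything survives reduction is exactly the Gröbner-basis criterion.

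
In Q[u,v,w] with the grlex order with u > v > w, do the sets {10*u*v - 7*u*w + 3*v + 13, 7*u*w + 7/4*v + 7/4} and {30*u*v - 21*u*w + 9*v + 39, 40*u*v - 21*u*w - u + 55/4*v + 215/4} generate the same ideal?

Equality of ideals is decidable: compute both reduced Gröbner bases (unique for the ordering) and check whether they agree.
Buchberger on the first generating set:
f_1 = 10*u*v - 7*u*w + 3*v + 13, LT = u*v.
f_2 = 7*u*w + 7/4*v + 7/4, LT = u*w.

S(f_1,f_2): lcm = u*v*w. S = -7/10*u*w**2 - 1/4*v**2 + 3/10*v*w - 1/4*v + 13/10*w.
  leading term u*w**2: subtract (-1/10*w)·f_2 from -7/10*u*w**2 - 1/4*v**2 + 3/10*v*w - 1/4*v + 13/10*w → -1/4*v**2 + 19/40*v*w - 1/4*v + 59/40*w
  leading term v**2: no divisor's leading term divides it; move -1/4*v**2 to the remainder.
  leading term v*w: no divisor's leading term divides it; move 19/40*v*w to the remainder.
  leading term v: no divisor's leading term divides it; move -1/4*v to the remainder.
  leading term w: no divisor's leading term divides it; move 59/40*w to the remainder.
  remainder -1/4*v**2 + 19/40*v*w - 1/4*v + 59/40*w ≠ 0; add g_3 = -1/4*v**2 + 19/40*v*w - 1/4*v + 59/40*w to the basis.

The other S-polynomials (S(f_1,g_3), S(f_2,g_3)) all reduce to 0 modulo the current basis, so we have a Gröbner basis.
Inter-reduce: drop elements whose leading term is divisible by another's, tail-reduce, and make monic.
Reduced Gröbner basis: {u*v + 19/40*v + 59/40, u*w + 1/4*v + 1/4, v**2 - 19/10*v*w + v - 59/10*w}.

Buchberger on the second generating set:
h_1 = 30*u*v - 21*u*w + 9*v + 39, LT = u*v.
h_2 = 40*u*v - 21*u*w - u + 55/4*v + 215/4, LT = u*v.

S(h_1,h_2): lcm = u*v. S = -7/40*u*w + 1/40*u - 7/160*v - 7/160.
  leading term u*w: no divisor's leading term divides it; move -7/40*u*w to the remainder.
  leading term u: no divisor's leading term divides it; move 1/40*u to the remainder.
  leading term v: no divisor's leading term divides it; move -7/160*v to the remainder.
  leading term 1: no divisor's leading term divides it; move -7/160 to the remainder.
  remainder -7/40*u*w + 1/40*u - 7/160*v - 7/160 ≠ 0; add k_3 = -7/40*u*w + 1/40*u - 7/160*v - 7/160 to the basis.

S(h_1,k_3): lcm = u*v*w. S = -7/10*u*w**2 + 1/7*u*v - 1/4*v**2 + 3/10*v*w - 1/4*v + 13/10*w.
  leading term u*w**2: subtract (4*w)·k_3 from -7/10*u*w**2 + 1/7*u*v - 1/4*v**2 + 3/10*v*w - 1/4*v + 13/10*w → 1/7*u*v - 1/10*u*w - 1/4*v**2 + 19/40*v*w - 1/4*v + 59/40*w
  leading term u*v: subtract (1/210)·h_1 from 1/7*u*v - 1/10*u*w - 1/4*v**2 + 19/40*v*w - 1/4*v + 59/40*w → -1/4*v**2 + 19/40*v*w - 41/140*v + 59/40*w - 13/70
  leading term v**2: no divisor's leading term divides it; move -1/4*v**2 to the remainder.
  leading term v*w: no divisor's leading term divides it; move 19/40*v*w to the remainder.
  leading term v: no divisor's leading term divides it; move -41/140*v to the remainder.
  leading term w: no divisor's leading term divides it; move 59/40*w to the remainder.
  leading term 1: no divisor's leading term divides it; move -13/70 to the remainder.
  remainder -1/4*v**2 + 19/40*v*w - 41/140*v + 59/40*w - 13/70 ≠ 0; add k_4 = -1/4*v**2 + 19/40*v*w - 41/140*v + 59/40*w - 13/70 to the basis.

The other S-polynomials (S(h_2,k_3), S(h_1,k_4), S(h_2,k_4), S(k_3,k_4)) all reduce to 0 modulo the current basis, so we have a Gröbner basis.
Inter-reduce: drop elements whose leading term is divisible by another's, tail-reduce, and make monic.
Reduced Gröbner basis: {u*v - 1/10*u + 19/40*v + 59/40, u*w - 1/7*u + 1/4*v + 1/4, v**2 - 19/10*v*w + 41/35*v - 59/10*w + 26/35}.

Since the reduced bases disagree, the two ideals are not the same.
The choice of monomial ordering does not affect the verdict — as long as both bases are computed under the same ordering, their equality decides ideal equality.

No, the ideals differ.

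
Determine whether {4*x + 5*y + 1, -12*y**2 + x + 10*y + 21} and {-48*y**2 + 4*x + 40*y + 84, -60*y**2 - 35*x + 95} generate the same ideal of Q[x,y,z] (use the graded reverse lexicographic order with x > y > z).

Equality of ideals is decidable: compute both reduced Gröbner bases (unique for the ordering) and check whether they agree.
Buchberger on the first generating set:
f_1 = 4*x + 5*y + 1, LT = x.
f_2 = -12*y**2 + x + 10*y + 21, LT = y**2.

The S-polynomials (S(f_1,f_2)) all reduce to 0 modulo the current basis, so we have a Gröbner basis.
Inter-reduce: drop elements whose leading term is divisible by another's, tail-reduce, and make monic.
Reduced Gröbner basis: {y**2 - 35/48*y - 83/48, x + 5/4*y + 1/4}.

Buchberger on the second generating set:
h_1 = -48*y**2 + 4*x + 40*y + 84, LT = y**2.
h_2 = -60*y**2 - 35*x + 95, LT = y**2.

S(h_1,h_2): lcm = y**2. S = -2/3*x - 5/6*y - 1/6.
  reduce S modulo (h_1, h_2):
  remainder -2/3*x - 5/6*y - 1/6 ≠ 0; add k_3 = -2/3*x - 5/6*y - 1/6 to the basis.

The other S-polynomials (S(h_1,k_3), S(h_2,k_3)) all reduce to 0 modulo the current basis, so we have a Gröbner basis.
Inter-reduce: drop elements whose leading term is divisible by another's, tail-reduce, and make monic.
Reduced Gröbner basis: {y**2 - 35/48*y - 83/48, x + 5/4*y + 1/4}.

Same reduced basis, so the two generating sets span the same ideal.
The same test decides containment: I ⊆ J iff every generator of I reduces to 0 modulo a Gröbner basis of J.

Yes, the ideals are equal.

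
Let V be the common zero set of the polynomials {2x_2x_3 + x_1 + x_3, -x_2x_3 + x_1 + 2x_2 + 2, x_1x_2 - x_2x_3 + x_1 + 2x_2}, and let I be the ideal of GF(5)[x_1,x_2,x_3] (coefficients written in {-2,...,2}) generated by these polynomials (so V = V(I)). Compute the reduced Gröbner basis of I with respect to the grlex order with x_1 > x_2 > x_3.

G = {x_2^2 + 2x_2 + 2x_3, x_2x_3 + x_2 + 2x_3 + 1, x_3^2 - 2x_2 + x_3, x_1 - 2x_2 + 2x_3 - 2}

f_1 = 2x_2x_3 + x_1 + x_3, LT = x_2x_3.
f_2 = -x_2x_3 + x_1 + 2x_2 + 2, LT = x_2x_3.
f_3 = x_1x_2 - x_2x_3 + x_1 + 2x_2, LT = x_1x_2.

S(f_1,f_2): lcm = x_2x_3. S = -x_1 + 2x_2 - 2x_3 + 2.
  leading term x_1: no divisor's leading term divides it; move -x_1 to the remainder.
  leading term x_2: no divisor's leading term divides it; move 2x_2 to the remainder.
  leading term x_3: no divisor's leading term divides it; move -2x_3 to the remainder.
  leading term 1: no divisor's leading term divides it; move 2 to the remainder.
  remainder -x_1 + 2x_2 - 2x_3 + 2 ≠ 0; add g_4 = -x_1 + 2x_2 - 2x_3 + 2 to the basis.

S(f_1,f_3): lcm = x_1x_2x_3. S = x_2x_3^2 - 2x_1^2 + 2x_1x_3 - 2x_2x_3.
  leading term x_2x_3^2: subtract (-2x_3)·f_1 from x_2x_3^2 - 2x_1^2 + 2x_1x_3 - 2x_2x_3 → -2x_1^2 - x_1x_3 - 2x_2x_3 + 2x_3^2
  leading term x_1^2: subtract (2x_1)·g_4 from -2x_1^2 - x_1x_3 - 2x_2x_3 + 2x_3^2 → x_1x_2 - 2x_1x_3 - 2x_2x_3 + 2x_3^2 + x_1
  leading term x_1x_2: subtract (1)·f_3 from x_1x_2 - 2x_1x_3 - 2x_2x_3 + 2x_3^2 + x_1 → -2x_1x_3 - x_2x_3 + 2x_3^2 - 2x_2
  leading term x_1x_3: subtract (2x_3)·g_4 from -2x_1x_3 - x_2x_3 + 2x_3^2 - 2x_2 → x_3^2 - 2x_2 + x_3
  leading term x_3^2: no divisor's leading term divides it; move x_3^2 to the remainder.
  leading term x_2: no divisor's leading term divides it; move -2x_2 to the remainder.
  leading term x_3: no divisor's leading term divides it; move x_3 to the remainder.
  remainder x_3^2 - 2x_2 + x_3 ≠ 0; add g_5 = x_3^2 - 2x_2 + x_3 to the basis.

S(f_3,g_4): lcm = x_1x_2. S = 2x_2^2 + 2x_2x_3 + x_1 - x_2.
  leading term x_2^2: no divisor's leading term divides it; move 2x_2^2 to the remainder.
  leading term x_2x_3: subtract (1)·f_1 from 2x_2x_3 + x_1 - x_2 → -x_2 - x_3
  leading term x_2: no divisor's leading term divides it; move -x_2 to the remainder.
  leading term x_3: no divisor's leading term divides it; move -x_3 to the remainder.
  remainder 2x_2^2 - x_2 - x_3 ≠ 0; add g_6 = 2x_2^2 - x_2 - x_3 to the basis.

The other S-polynomials (S(f_2,f_3), S(f_1,g_4), S(f_2,g_4), S(f_1,g_5), S(f_2,g_5), S(f_3,g_5), S(g_4,g_5), S(f_1,g_6), S(f_2,g_6), S(f_3,g_6), S(g_4,g_6), S(g_5,g_6)) all reduce to 0 modulo the current basis, so we have a Gröbner basis.
Inter-reduce: drop elements whose leading term is divisible by another's, tail-reduce, and make monic.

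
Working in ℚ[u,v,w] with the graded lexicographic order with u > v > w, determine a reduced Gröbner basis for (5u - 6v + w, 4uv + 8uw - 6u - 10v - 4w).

f_1 = 5u - 6v + w, LT = u.
f_2 = 4uv + 8uw - 6u - 10v - 4w, LT = uv.

S(f_1,f_2): lcm = uv. S = -2uw - 6/5v² + ⅕vw + 3/2u + 5/2v + w.
  leading term uw: subtract (-⅖w)·f_1 from -2uw - 6/5v² + ⅕vw + 3/2u + 5/2v + w → -6/5v² - 11/5vw + ⅖w² + 3/2u + 5/2v + w
  leading term v²: no divisor's leading term divides it; move -6/5v² to the remainder.
  leading term vw: no divisor's leading term divides it; move -11/5vw to the remainder.
  leading term w²: no divisor's leading term divides it; move ⅖w² to the remainder.
  leading term u: subtract (3/10)·f_1 from 3/2u + 5/2v + w → 43/10v + 7/10w
  leading term v: no divisor's leading term divides it; move 43/10v to the remainder.
  leading term w: no divisor's leading term divides it; move 7/10w to the remainder.
  remainder -6/5v² - 11/5vw + ⅖w² + 43/10v + 7/10w ≠ 0; add g_3 = -6/5v² - 11/5vw + ⅖w² + 43/10v + 7/10w to the basis.

The other S-polynomials (S(f_1,g_3), S(f_2,g_3)) all reduce to 0 modulo the current basis, so we have a Gröbner basis.
Inter-reduce: drop elements whose leading term is divisible by another's, tail-reduce, and make monic.

G = {v² + 11/6vw - ⅓w² - 43/12v - 7/12w, u - 6/5v + ⅕w}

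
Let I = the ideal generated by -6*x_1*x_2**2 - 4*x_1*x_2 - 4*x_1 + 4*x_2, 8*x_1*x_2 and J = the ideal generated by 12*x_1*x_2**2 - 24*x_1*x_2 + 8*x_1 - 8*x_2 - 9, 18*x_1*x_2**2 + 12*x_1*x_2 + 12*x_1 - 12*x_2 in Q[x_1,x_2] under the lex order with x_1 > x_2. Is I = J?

For a fixed monomial order, each ideal has a unique reduced Gröbner basis; comparing bases decides equality.
Buchberger on the first generating set:
f_1 = -6*x_1*x_2**2 - 4*x_1*x_2 - 4*x_1 + 4*x_2, LT = x_1*x_2**2.
f_2 = 8*x_1*x_2, LT = x_1*x_2.

S(f_1,f_2): lcm = x_1*x_2**2. S = 2/3*x_1*x_2 + 2/3*x_1 - 2/3*x_2.
  leading term x_1*x_2: subtract (1/12)·f_2 from 2/3*x_1*x_2 + 2/3*x_1 - 2/3*x_2 → 2/3*x_1 - 2/3*x_2
  leading term x_1: no divisor's leading term divides it; move 2/3*x_1 to the remainder.
  leading term x_2: no divisor's leading term divides it; move -2/3*x_2 to the remainder.
  remainder 2/3*x_1 - 2/3*x_2 ≠ 0; add g_3 = 2/3*x_1 - 2/3*x_2 to the basis.

S(f_1,g_3): lcm = x_1*x_2**2. S = 2/3*x_1*x_2 + 2/3*x_1 + x_2**3 - 2/3*x_2.
  leading term x_1*x_2: subtract (1/12)·f_2 from 2/3*x_1*x_2 + 2/3*x_1 + x_2**3 - 2/3*x_2 → 2/3*x_1 + x_2**3 - 2/3*x_2
  leading term x_1: subtract (1)·g_3 from 2/3*x_1 + x_2**3 - 2/3*x_2 → x_2**3
  leading term x_2**3: no divisor's leading term divides it; move x_2**3 to the remainder.
  remainder x_2**3 ≠ 0; add g_4 = x_2**3 to the basis.

S(f_2,g_3): lcm = x_1*x_2. S = x_2**2.
  leading term x_2**2: no divisor's leading term divides it; move x_2**2 to the remainder.
  remainder x_2**2 ≠ 0; add g_5 = x_2**2 to the basis.

The other S-polynomials (S(f_1,g_4), S(f_2,g_4), S(g_3,g_4), S(f_1,g_5), S(f_2,g_5), S(g_3,g_5), S(g_4,g_5)) all reduce to 0 modulo the current basis, so we have a Gröbner basis.
Inter-reduce: drop elements whose leading term is divisible by another's, tail-reduce, and make monic.
Reduced Gröbner basis: {x_1 - x_2, x_2**2}.

Buchberger on the second generating set:
h_1 = 12*x_1*x_2**2 - 24*x_1*x_2 + 8*x_1 - 8*x_2 - 9, LT = x_1*x_2**2.
h_2 = 18*x_1*x_2**2 + 12*x_1*x_2 + 12*x_1 - 12*x_2, LT = x_1*x_2**2.

S(h_1,h_2): lcm = x_1*x_2**2. S = -8/3*x_1*x_2 - 3/4.
  leading term x_1*x_2: no divisor's leading term divides it; move -8/3*x_1*x_2 to the remainder.
  leading term 1: no divisor's leading term divides it; move -3/4 to the remainder.
  remainder -8/3*x_1*x_2 - 3/4 ≠ 0; add k_3 = -8/3*x_1*x_2 - 3/4 to the basis.

S(h_1,k_3): lcm = x_1*x_2**2. S = -2*x_1*x_2 + 2/3*x_1 - 91/96*x_2 - 3/4.
  leading term x_1*x_2: subtract (3/4)·k_3 from -2*x_1*x_2 + 2/3*x_1 - 91/96*x_2 - 3/4 → 2/3*x_1 - 91/96*x_2 - 3/16
  leading term x_1: no divisor's leading term divides it; move 2/3*x_1 to the remainder.
  leading term x_2: no divisor's leading term divides it; move -91/96*x_2 to the remainder.
  leading term 1: no divisor's leading term divides it; move -3/16 to the remainder.
  remainder 2/3*x_1 - 91/96*x_2 - 3/16 ≠ 0; add k_4 = 2/3*x_1 - 91/96*x_2 - 3/16 to the basis.

S(h_1,k_4): lcm = x_1*x_2**2. S = -2*x_1*x_2 + 2/3*x_1 + 91/64*x_2**3 + 9/32*x_2**2 - 2/3*x_2 - 3/4.
  leading term x_1*x_2: subtract (3/4)·k_3 from -2*x_1*x_2 + 2/3*x_1 + 91/64*x_2**3 + 9/32*x_2**2 - 2/3*x_2 - 3/4 → 2/3*x_1 + 91/64*x_2**3 + 9/32*x_2**2 - 2/3*x_2 - 3/16
  leading term x_1: subtract (1)·k_4 from 2/3*x_1 + 91/64*x_2**3 + 9/32*x_2**2 - 2/3*x_2 - 3/16 → 91/64*x_2**3 + 9/32*x_2**2 + 9/32*x_2
  leading term x_2**3: no divisor's leading term divides it; move 91/64*x_2**3 to the remainder.
  leading term x_2**2: no divisor's leading term divides it; move 9/32*x_2**2 to the remainder.
  leading term x_2: no divisor's leading term divides it; move 9/32*x_2 to the remainder.
  remainder 91/64*x_2**3 + 9/32*x_2**2 + 9/32*x_2 ≠ 0; add k_5 = 91/64*x_2**3 + 9/32*x_2**2 + 9/32*x_2 to the basis.

S(k_3,k_4): lcm = x_1*x_2. S = 91/64*x_2**2 + 9/32*x_2 + 9/32.
  leading term x_2**2: no divisor's leading term divides it; move 91/64*x_2**2 to the remainder.
  leading term x_2: no divisor's leading term divides it; move 9/32*x_2 to the remainder.
  leading term 1: no divisor's leading term divides it; move 9/32 to the remainder.
  remainder 91/64*x_2**2 + 9/32*x_2 + 9/32 ≠ 0; add k_6 = 91/64*x_2**2 + 9/32*x_2 + 9/32 to the basis.

The other S-polynomials (S(h_2,k_3), S(h_2,k_4), S(h_1,k_5), S(h_2,k_5), S(k_3,k_5), S(k_4,k_5), S(h_1,k_6), S(h_2,k_6), S(k_3,k_6), S(k_4,k_6), S(k_5,k_6)) all reduce to 0 modulo the current basis, so we have a Gröbner basis.
Inter-reduce: drop elements whose leading term is divisible by another's, tail-reduce, and make monic.
Reduced Gröbner basis: {x_1 - 91/64*x_2 - 9/32, x_2**2 + 18/91*x_2 + 18/91}.

Since the reduced bases disagree, the two ideals are not the same.
The same test decides containment: I ⊆ J iff every generator of I reduces to 0 modulo a Gröbner basis of J.

No, the ideals differ.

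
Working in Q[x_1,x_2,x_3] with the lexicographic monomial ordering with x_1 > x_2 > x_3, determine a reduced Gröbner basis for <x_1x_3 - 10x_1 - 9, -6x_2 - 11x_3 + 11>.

G = {x_1x_3 - 10x_1 - 9, x_2 + \tfrac{11}{6}x_3 - \tfrac{11}{6}}

Buchberger's algorithm terminates because the ascending chain of leading-term ideals stabilizes.

f_1 = x_1x_3 - 10x_1 - 9, LT = x_1x_3.
f_2 = -6x_2 - 11x_3 + 11, LT = x_2.

The S-polynomials (S(f_1,f_2)) all reduce to 0 modulo the current basis, so we have a Gröbner basis.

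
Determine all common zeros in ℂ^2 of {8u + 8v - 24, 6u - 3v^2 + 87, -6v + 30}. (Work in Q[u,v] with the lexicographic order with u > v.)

Compute a lex Gröbner basis by Buchberger's algorithm.
f_1 = 8u + 8v - 24, LT = u.
f_2 = 6u - 3v^2 + 87, LT = u.
f_3 = -6v + 30, LT = v.

The S-polynomials (S(f_1,f_2), S(f_1,f_3), S(f_2,f_3)) all reduce to 0 modulo the current basis, so we have a Gröbner basis.
Inter-reduce: drop elements whose leading term is divisible by another's, tail-reduce, and make monic.
Reduced Gröbner basis: {u + 2, v - 5}.

Elimination: the polynomial v - 5 lies in the elimination ideal for v, so v ∈ {5}. For each such v, the remaining basis elements (now univariate) give the rest of the solution.
  v = 5: the earlier basis element becomes u + 2 = 0, giving u = -2 — point (-2, 5).

{(-2, 5)}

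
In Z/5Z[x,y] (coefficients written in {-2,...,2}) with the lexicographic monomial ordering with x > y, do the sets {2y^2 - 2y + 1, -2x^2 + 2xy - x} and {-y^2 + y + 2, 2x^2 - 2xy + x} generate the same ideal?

Yes, the ideals are equal.

Since reduced Gröbner bases are canonical representatives of ideals under a given ordering, it suffices to compute and compare them.
Buchberger on the first generating set:
f_1 = 2y^2 - 2y + 1, LT = y^2.
f_2 = -2x^2 + 2xy - x, LT = x^2.

The S-polynomials (S(f_1,f_2)) all reduce to 0 modulo the current basis, so we have a Gröbner basis.
Inter-reduce: drop elements whose leading term is divisible by another's, tail-reduce, and make monic.
Reduced Gröbner basis: {x^2 - xy - 2x, y^2 - y - 2}.

Buchberger on the second generating set:
h_1 = -y^2 + y + 2, LT = y^2.
h_2 = 2x^2 - 2xy + x, LT = x^2.

The S-polynomials (S(h_1,h_2)) all reduce to 0 modulo the current basis, so we have a Gröbner basis.
Inter-reduce: drop elements whose leading term is divisible by another's, tail-reduce, and make monic.
Reduced Gröbner basis: {x^2 - xy - 2x, y^2 - y - 2}.

The two bases agree; hence the ideals are identical.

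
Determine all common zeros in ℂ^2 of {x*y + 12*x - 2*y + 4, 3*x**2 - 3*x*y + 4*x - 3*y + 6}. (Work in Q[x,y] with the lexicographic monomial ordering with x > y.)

Compute a lex Gröbner basis by Buchberger's algorithm.
f_1 = x*y + 12*x - 2*y + 4, LT = x*y.
f_2 = 3*x**2 - 3*x*y + 4*x - 3*y + 6, LT = x**2.

S(f_1,f_2): lcm = x**2*y. S = 12*x**2 + x*y**2 - 10/3*x*y + 4*x + y**2 - 2*y.
  leading term x**2: subtract (4)·f_2 from 12*x**2 + x*y**2 - 10/3*x*y + 4*x + y**2 - 2*y → x*y**2 + 26/3*x*y - 12*x + y**2 + 10*y - 24
  leading term x*y**2: subtract (y)·f_1 from x*y**2 + 26/3*x*y - 12*x + y**2 + 10*y - 24 → -10/3*x*y - 12*x + 3*y**2 + 6*y - 24
  leading term x*y: subtract (-10/3)·f_1 from -10/3*x*y - 12*x + 3*y**2 + 6*y - 24 → 28*x + 3*y**2 - 2/3*y - 32/3
  leading term x: no divisor's leading term divides it; move 28*x to the remainder.
  leading term y**2: no divisor's leading term divides it; move 3*y**2 to the remainder.
  leading term y: no divisor's leading term divides it; move -2/3*y to the remainder.
  leading term 1: no divisor's leading term divides it; move -32/3 to the remainder.
  remainder 28*x + 3*y**2 - 2/3*y - 32/3 ≠ 0; add h_3 = 28*x + 3*y**2 - 2/3*y - 32/3 to the basis.

S(f_1,h_3): lcm = x*y. S = 12*x - 3/28*y**3 + 1/42*y**2 - 34/21*y + 4.
  leading term x: subtract (3/7)·h_3 from 12*x - 3/28*y**3 + 1/42*y**2 - 34/21*y + 4 → -3/28*y**3 - 53/42*y**2 - 4/3*y + 60/7
  leading term y**3: no divisor's leading term divides it; move -3/28*y**3 to the remainder.
  leading term y**2: no divisor's leading term divides it; move -53/42*y**2 to the remainder.
  leading term y: no divisor's leading term divides it; move -4/3*y to the remainder.
  leading term 1: no divisor's leading term divides it; move 60/7 to the remainder.
  remainder -3/28*y**3 - 53/42*y**2 - 4/3*y + 60/7 ≠ 0; add h_4 = -3/28*y**3 - 53/42*y**2 - 4/3*y + 60/7 to the basis.

The other S-polynomials (S(f_2,h_3), S(f_1,h_4), S(f_2,h_4), S(h_3,h_4)) all reduce to 0 modulo the current basis, so we have a Gröbner basis.
Inter-reduce: drop elements whose leading term is divisible by another's, tail-reduce, and make monic.
Reduced Gröbner basis: {x + 3/28*y**2 - 1/42*y - 8/21, y**3 + 106/9*y**2 + 112/9*y - 80}.

Since the basis is lex-ordered, y**3 + 106/9*y**2 + 112/9*y - 80 is univariate in y. Its roots are {2, -62/9 - 2*sqrt(151)/9, -62/9 + 2*sqrt(151)/9}. Back-substituting each root into the other basis elements fixes the other coordinates.
  y = 2: the earlier basis element becomes x = 0, giving x = 0 — point (0, 2).
  y = -62/9 - 2*sqrt(151)/9: the earlier basis element becomes x + sqrt(151)/3 + 17/3 = 0, giving x = -17/3 - sqrt(151)/3 — point (-17/3 - sqrt(151)/3, -62/9 - 2*sqrt(151)/9).
  y = -62/9 + 2*sqrt(151)/9: the earlier basis element becomes x - sqrt(151)/3 + 17/3 = 0, giving x = -17/3 + sqrt(151)/3 — point (-17/3 + sqrt(151)/3, -62/9 + 2*sqrt(151)/9).
Each listed point satisfies every original equation (direct substitution).

{(0, 2), (-17/3 - sqrt(151)/3, -62/9 - 2*sqrt(151)/9), (-17/3 + sqrt(151)/3, -62/9 + 2*sqrt(151)/9)}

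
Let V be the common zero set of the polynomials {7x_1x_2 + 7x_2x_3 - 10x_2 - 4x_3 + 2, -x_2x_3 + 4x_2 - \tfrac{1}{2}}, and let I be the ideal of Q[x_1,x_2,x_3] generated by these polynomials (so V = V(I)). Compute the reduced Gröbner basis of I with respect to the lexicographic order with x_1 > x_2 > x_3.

G = {x_1 + \tfrac{8}{7}x_3^{2} - \tfrac{29}{7}x_3 + \tfrac{6}{7}, x_2x_3 - 4x_2 + \tfrac{1}{2}}

f_1 = 7x_1x_2 + 7x_2x_3 - 10x_2 - 4x_3 + 2, LT = x_1x_2.
f_2 = -x_2x_3 + 4x_2 - \tfrac{1}{2}, LT = x_2x_3.

S(f_1,f_2): lcm = x_1x_2x_3. S = 4x_1x_2 - \tfrac{1}{2}x_1 + x_2x_3^{2} - \tfrac{10}{7}x_2x_3 - \tfrac{4}{7}x_3^{2} + \tfrac{2}{7}x_3.
  leading term x_1x_2: subtract (\tfrac{4}{7})·f_1 from 4x_1x_2 - \tfrac{1}{2}x_1 + x_2x_3^{2} - \tfrac{10}{7}x_2x_3 - \tfrac{4}{7}x_3^{2} + \tfrac{2}{7}x_3 → -\tfrac{1}{2}x_1 + x_2x_3^{2} - \tfrac{38}{7}x_2x_3 + \tfrac{40}{7}x_2 - \tfrac{4}{7}x_3^{2} + \tfrac{18}{7}x_3 - \tfrac{8}{7}
  leading term x_1: no divisor's leading term divides it; move -\tfrac{1}{2}x_1 to the remainder.
  leading term x_2x_3^{2}: subtract (-x_3)·f_2 from x_2x_3^{2} - \tfrac{38}{7}x_2x_3 + \tfrac{40}{7}x_2 - \tfrac{4}{7}x_3^{2} + \tfrac{18}{7}x_3 - \tfrac{8}{7} → -\tfrac{10}{7}x_2x_3 + \tfrac{40}{7}x_2 - \tfrac{4}{7}x_3^{2} + \tfrac{29}{14}x_3 - \tfrac{8}{7}
  leading term x_2x_3: subtract (\tfrac{10}{7})·f_2 from -\tfrac{10}{7}x_2x_3 + \tfrac{40}{7}x_2 - \tfrac{4}{7}x_3^{2} + \tfrac{29}{14}x_3 - \tfrac{8}{7} → -\tfrac{4}{7}x_3^{2} + \tfrac{29}{14}x_3 - \tfrac{3}{7}
  leading term x_3^{2}: no divisor's leading term divides it; move -\tfrac{4}{7}x_3^{2} to the remainder.
  leading term x_3: no divisor's leading term divides it; move \tfrac{29}{14}x_3 to the remainder.
  leading term 1: no divisor's leading term divides it; move -\tfrac{3}{7} to the remainder.
  remainder -\tfrac{1}{2}x_1 - \tfrac{4}{7}x_3^{2} + \tfrac{29}{14}x_3 - \tfrac{3}{7} ≠ 0; add g_3 = -\tfrac{1}{2}x_1 - \tfrac{4}{7}x_3^{2} + \tfrac{29}{14}x_3 - \tfrac{3}{7} to the basis.

The other S-polynomials (S(f_1,g_3), S(f_2,g_3)) all reduce to 0 modulo the current basis, so we have a Gröbner basis.
Inter-reduce: drop elements whose leading term is divisible by another's, tail-reduce, and make monic.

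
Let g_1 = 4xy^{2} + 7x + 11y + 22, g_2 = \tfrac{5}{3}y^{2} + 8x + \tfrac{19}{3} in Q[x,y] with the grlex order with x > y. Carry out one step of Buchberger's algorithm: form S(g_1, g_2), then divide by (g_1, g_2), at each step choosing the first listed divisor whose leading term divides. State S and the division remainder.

S(g_1, g_2) = -\tfrac{24}{5}x^{2} - \tfrac{41}{20}x + \tfrac{11}{4}y + \tfrac{11}{2}; remainder on division = -\tfrac{24}{5}x^{2} - \tfrac{41}{20}x + \tfrac{11}{4}y + \tfrac{11}{2}.

lcm(LM(g_1), LM(g_2)) = xy^{2}.
S = (lcm/LT(g_1))·g_1 − (lcm/LT(g_2))·g_2 = -\tfrac{24}{5}x^{2} - \tfrac{41}{20}x + \tfrac{11}{4}y + \tfrac{11}{2}.
Reduce S modulo (g_1, g_2) in that order:
  leading term x^{2}: no divisor's leading term divides it; move -\tfrac{24}{5}x^{2} to the remainder.
  leading term x: no divisor's leading term divides it; move -\tfrac{41}{20}x to the remainder.
  leading term y: no divisor's leading term divides it; move \tfrac{11}{4}y to the remainder.
  leading term 1: no divisor's leading term divides it; move \tfrac{11}{2} to the remainder.
The remainder -\tfrac{24}{5}x^{2} - \tfrac{41}{20}x + \tfrac{11}{4}y + \tfrac{11}{2} is nonzero, so it would be added as the next basis element.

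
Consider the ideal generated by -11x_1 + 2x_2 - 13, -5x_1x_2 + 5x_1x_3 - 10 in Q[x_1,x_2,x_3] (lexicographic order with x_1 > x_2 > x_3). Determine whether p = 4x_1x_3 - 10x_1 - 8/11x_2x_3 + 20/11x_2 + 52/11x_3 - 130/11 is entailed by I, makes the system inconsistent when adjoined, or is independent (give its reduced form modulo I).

4x_1x_3 - 10x_1 - 8/11x_2x_3 + 20/11x_2 + 52/11x_3 - 130/11 lies in I (it reduces to 0).

First compute the reduced Gröbner basis of I by Buchberger's algorithm.
f_1 = -11x_1 + 2x_2 - 13, LT = x_1.
f_2 = -5x_1x_2 + 5x_1x_3 - 10, LT = x_1x_2.

S(f_1,f_2): lcm = x_1x_2. S = x_1x_3 - 2/11x_2^2 + 13/11x_2 - 2.
  leading term x_1x_3: subtract (-1/11x_3)·f_1 from x_1x_3 - 2/11x_2^2 + 13/11x_2 - 2 → -2/11x_2^2 + 2/11x_2x_3 + 13/11x_2 - 13/11x_3 - 2
  leading term x_2^2: no divisor's leading term divides it; move -2/11x_2^2 to the remainder.
  leading term x_2x_3: no divisor's leading term divides it; move 2/11x_2x_3 to the remainder.
  leading term x_2: no divisor's leading term divides it; move 13/11x_2 to the remainder.
  leading term x_3: no divisor's leading term divides it; move -13/11x_3 to the remainder.
  leading term 1: no divisor's leading term divides it; move -2 to the remainder.
  remainder -2/11x_2^2 + 2/11x_2x_3 + 13/11x_2 - 13/11x_3 - 2 ≠ 0; add h_3 = -2/11x_2^2 + 2/11x_2x_3 + 13/11x_2 - 13/11x_3 - 2 to the basis.

S(f_1,h_3): leading monomials are coprime, so the S-polynomial reduces to 0 (Buchberger's first criterion).
S(f_2,h_3): lcm = x_1x_2^2. S = 13/2x_1x_2 - 13/2x_1x_3 - 11x_1 + 2x_2.
  leading term x_1x_2: subtract (-13/22x_2)·f_1 from 13/2x_1x_2 - 13/2x_1x_3 - 11x_1 + 2x_2 → -13/2x_1x_3 - 11x_1 + 13/11x_2^2 - 125/22x_2
  leading term x_1x_3: subtract (13/22x_3)·f_1 from -13/2x_1x_3 - 11x_1 + 13/11x_2^2 - 125/22x_2 → -11x_1 + 13/11x_2^2 - 13/11x_2x_3 - 125/22x_2 + 169/22x_3
  leading term x_1: subtract (1)·f_1 from -11x_1 + 13/11x_2^2 - 13/11x_2x_3 - 125/22x_2 + 169/22x_3 → 13/11x_2^2 - 13/11x_2x_3 - 169/22x_2 + 169/22x_3 + 13
  leading term x_2^2: subtract (-13/2)·h_3 from 13/11x_2^2 - 13/11x_2x_3 - 169/22x_2 + 169/22x_3 + 13 → 0
  remainder 0.

Every S-polynomial of the final basis reduces to 0, so we have a Gröbner basis.
Inter-reduce: drop elements whose leading term is divisible by another's, tail-reduce, and make monic.
Reduced Gröbner basis: {x_1 - 2/11x_2 + 13/11, x_2^2 - x_2x_3 - 13/2x_2 + 13/2x_3 + 11}.
Label its elements g_1 = x_1 - 2/11x_2 + 13/11, g_2 = x_2^2 - x_2x_3 - 13/2x_2 + 13/2x_3 + 11.

Reduce p = 4x_1x_3 - 10x_1 - 8/11x_2x_3 + 20/11x_2 + 52/11x_3 - 130/11 modulo G:
  leading term x_1x_3: subtract (4x_3)·g_1 from 4x_1x_3 - 10x_1 - 8/11x_2x_3 + 20/11x_2 + 52/11x_3 - 130/11 → -10x_1 + 20/11x_2 - 130/11
  leading term x_1: subtract (-10)·g_1 from -10x_1 + 20/11x_2 - 130/11 → 0
  normal form = 0.
Since the normal form is 0, p ∈ I.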